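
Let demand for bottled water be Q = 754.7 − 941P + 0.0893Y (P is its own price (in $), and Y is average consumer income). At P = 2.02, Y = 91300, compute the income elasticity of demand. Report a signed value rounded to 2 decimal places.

At the given values, Q = 754.7 − 941(2.02) + 0.0893(91300) = 7006.97.
∂Q/∂Y = 0.0893.
E = (0.0893) × (91300/7006.97) = 1.1635…

1.16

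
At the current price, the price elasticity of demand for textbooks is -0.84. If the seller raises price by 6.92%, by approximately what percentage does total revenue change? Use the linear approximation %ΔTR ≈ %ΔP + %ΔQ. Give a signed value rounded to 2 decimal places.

%ΔQ ≈ Ed × %ΔP = (-0.84) × (+6.92%) = -5.8128%
%ΔTR ≈ %ΔP + %ΔQ = (+6.92%) + (-5.8128%) = +1.1072%

+1.11%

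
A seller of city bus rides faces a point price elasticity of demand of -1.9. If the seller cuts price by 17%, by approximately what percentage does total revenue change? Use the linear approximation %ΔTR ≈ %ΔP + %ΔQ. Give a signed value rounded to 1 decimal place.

+15.3%

%ΔQ ≈ Ed × %ΔP = (-1.9) × (-17%) = +32.3000%
%ΔTR ≈ %ΔP + %ΔQ = (-17%) + (+32.3000%) = +15.3000%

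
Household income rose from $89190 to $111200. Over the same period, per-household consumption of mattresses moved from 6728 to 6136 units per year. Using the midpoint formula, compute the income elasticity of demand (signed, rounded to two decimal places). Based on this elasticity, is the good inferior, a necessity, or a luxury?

-0.42; inferior

%ΔQ = (6136 − 6728)/[( 6728 + 6136)/2] = -592/6432 = -0.092039…
%ΔIncome = (111200 − 89190)/[( 89190 + 111200)/2] = 22010/100195 = 0.219671…
E_income = (-592/6432) / (22010/100195) = -0.4189…
E_income < 0 ⇒ inferior good.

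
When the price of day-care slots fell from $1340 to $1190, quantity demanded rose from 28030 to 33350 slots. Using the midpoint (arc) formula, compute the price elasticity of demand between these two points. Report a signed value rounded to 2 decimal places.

%ΔQ = (33350 − 28030) / [(28030 + 33350)/2] = 5320/30690 = 0.173346…
%ΔP = (1190 − 1340) / [(1340 + 1190)/2] = -150/1265 = -0.118577…
Arc Ed = %ΔQ / %ΔP = (5320/30690) / (-150/1265) = -1.4618…

-1.46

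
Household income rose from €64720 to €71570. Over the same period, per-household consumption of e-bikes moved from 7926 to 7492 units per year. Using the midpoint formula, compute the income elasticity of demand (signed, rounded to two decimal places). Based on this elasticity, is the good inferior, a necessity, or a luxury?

-0.56; inferior

%ΔQ = (7492 − 7926)/[( 7926 + 7492)/2] = -434/7709 = -0.056297…
%ΔIncome = (71570 − 64720)/[( 64720 + 71570)/2] = 6850/68145 = 0.100520…
E_income = (-434/7709) / (6850/68145) = -0.5600…
E_income < 0 ⇒ inferior good.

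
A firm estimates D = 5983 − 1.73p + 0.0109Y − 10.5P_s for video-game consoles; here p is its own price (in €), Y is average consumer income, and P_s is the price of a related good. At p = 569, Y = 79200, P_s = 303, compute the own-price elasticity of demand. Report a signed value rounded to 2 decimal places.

-0.37

At the given values, D = 5983 − 1.73(569) + 0.0109(79200) − 10.5(303) = 2680.41.
∂D/∂p = −1.73.
E = (-1.73) × (569/2680.41) = -0.3672…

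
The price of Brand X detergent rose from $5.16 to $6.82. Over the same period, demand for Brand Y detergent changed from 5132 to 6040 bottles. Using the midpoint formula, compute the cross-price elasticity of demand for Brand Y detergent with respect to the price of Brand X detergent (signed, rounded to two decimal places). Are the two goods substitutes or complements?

0.59; substitutes

%ΔQ_{Brand Y detergent} = (6040 − 5132)/avg = 908/5586 = 0.162549…
%ΔP_{Brand X detergent} = (6.82 − 5.16)/avg = 1.66/5.99 = 0.277128…
E_cross = (908/5586) / (1.66/5.99) = 0.5865…
E_cross > 0 ⇒ the goods are substitutes.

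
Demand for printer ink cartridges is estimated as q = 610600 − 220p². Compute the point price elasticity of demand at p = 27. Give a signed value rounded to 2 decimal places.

dq/dp = −2·220·p = -11880. At p = 27, q = 450220.
Ed = (dq/dp)·(p/q) = (-11880) × (27/450220) = -0.7124…

-0.71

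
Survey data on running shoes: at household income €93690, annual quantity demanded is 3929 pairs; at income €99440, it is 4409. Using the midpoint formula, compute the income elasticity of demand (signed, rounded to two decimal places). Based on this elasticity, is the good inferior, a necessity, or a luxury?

%ΔQ = (4409 − 3929)/[( 3929 + 4409)/2] = 480/4169 = 0.115135…
%ΔIncome = (99440 − 93690)/[( 93690 + 99440)/2] = 5750/96565 = 0.059545…
E_income = (480/4169) / (5750/96565) = 1.9335…
E_income > 1 ⇒ normal good, luxury.

1.93; luxury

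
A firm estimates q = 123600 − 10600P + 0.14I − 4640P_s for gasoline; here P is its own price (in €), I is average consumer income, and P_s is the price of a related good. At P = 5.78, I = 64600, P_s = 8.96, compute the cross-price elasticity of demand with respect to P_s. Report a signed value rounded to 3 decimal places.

At the given values, q = 123600 − 10600(5.78) + 0.14(64600) − 4640(8.96) = 29801.6.
∂q/∂P_s = -4640.
E = (-4640) × (8.96/29801.6) = -1.39503…

-1.395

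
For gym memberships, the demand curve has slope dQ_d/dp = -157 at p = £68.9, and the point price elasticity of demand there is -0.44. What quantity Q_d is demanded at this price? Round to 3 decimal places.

24584.773

Ed = (dQ_d/dp)·(p/Q_d) ⇒ Q_d = (dQ_d/dp)·p/Ed = (-157)·68.9/(-0.44) = 24584.77272…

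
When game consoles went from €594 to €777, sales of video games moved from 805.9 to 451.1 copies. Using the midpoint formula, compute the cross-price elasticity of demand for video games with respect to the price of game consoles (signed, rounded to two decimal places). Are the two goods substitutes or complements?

-2.11; complements

%ΔQ_{video games} = (451.1 − 805.9)/avg = -354.8/628.5 = -0.564518…
%ΔP_{game consoles} = (777 − 594)/avg = 183/685.5 = 0.266958…
E_cross = (-354.8/628.5) / (183/685.5) = -2.1146…
E_cross < 0 ⇒ the goods are complements.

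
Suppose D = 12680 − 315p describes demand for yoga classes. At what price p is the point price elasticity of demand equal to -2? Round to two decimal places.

26.84

Ed = −315p/(12680 − 315p). Set this equal to -2:
315p = 2·(12680 − 315p) ⇒ 315p(1 + 2) = 2·12680
p = 2·12680 / (315·3) = 26.8359…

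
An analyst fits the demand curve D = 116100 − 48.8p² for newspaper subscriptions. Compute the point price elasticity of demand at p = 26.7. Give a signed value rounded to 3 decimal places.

dD/dp = −2·48.8·p = -2605.92. At p = 26.7, D = 81310.968.
Ed = (dD/dp)·(p/D) = (-2605.92) × (26.7/81310.968) = -0.85570…

-0.856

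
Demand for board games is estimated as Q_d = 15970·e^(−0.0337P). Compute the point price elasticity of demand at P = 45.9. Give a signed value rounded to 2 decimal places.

dQ_d/dP = −0.0337·Q_d = -114.592. At P = 45.9, Q_d = 3400.36.
Ed = (dQ_d/dP)·(P/Q_d) = (-114.592) × (45.9/3400.36) = -1.5468…

-1.55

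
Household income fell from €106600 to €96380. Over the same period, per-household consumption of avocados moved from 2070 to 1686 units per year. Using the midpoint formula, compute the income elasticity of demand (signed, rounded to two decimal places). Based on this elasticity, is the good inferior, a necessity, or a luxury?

%ΔQ = (1686 − 2070)/[( 2070 + 1686)/2] = -384/1878 = -0.204472…
%ΔIncome = (96380 − 106600)/[( 106600 + 96380)/2] = -10220/101490 = -0.100699…
E_income = (-384/1878) / (-10220/101490) = 2.0305…
E_income > 1 ⇒ normal good, luxury.

2.03; luxury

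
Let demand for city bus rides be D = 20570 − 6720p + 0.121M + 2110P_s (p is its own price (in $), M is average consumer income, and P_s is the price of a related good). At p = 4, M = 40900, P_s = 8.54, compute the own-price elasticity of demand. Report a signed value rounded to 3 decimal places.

-1.614

At the given values, D = 20570 − 6720(4) + 0.121(40900) + 2110(8.54) = 16658.3.
∂D/∂p = −6720.
E = (-6720) × (4/16658.3) = -1.61361…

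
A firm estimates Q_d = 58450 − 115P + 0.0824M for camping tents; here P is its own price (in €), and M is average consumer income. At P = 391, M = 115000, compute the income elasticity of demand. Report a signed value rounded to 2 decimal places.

0.41

At the given values, Q_d = 58450 − 115(391) + 0.0824(115000) = 22961.
∂Q_d/∂M = 0.0824.
E = (0.0824) × (115000/22961) = 0.4126…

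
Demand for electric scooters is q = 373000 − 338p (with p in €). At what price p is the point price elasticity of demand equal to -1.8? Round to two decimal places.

709.43

Ed = −338p/(373000 − 338p). Set this equal to -1.8:
338p = 1.8·(373000 − 338p) ⇒ 338p(1 + 1.8) = 1.8·373000
p = 1.8·373000 / (338·2.8) = 709.4251…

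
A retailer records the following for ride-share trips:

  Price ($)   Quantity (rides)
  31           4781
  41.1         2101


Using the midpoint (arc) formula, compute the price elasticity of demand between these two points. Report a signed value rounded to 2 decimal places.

-2.78

%ΔQ = (2101 − 4781) / [(4781 + 2101)/2] = -2680/3441 = -0.778843…
%ΔP = (41.1 − 31) / [(31 + 41.1)/2] = 10.1/36.05 = 0.280166…
Arc Ed = %ΔQ / %ΔP = (-2680/3441) / (10.1/36.05) = -2.7799…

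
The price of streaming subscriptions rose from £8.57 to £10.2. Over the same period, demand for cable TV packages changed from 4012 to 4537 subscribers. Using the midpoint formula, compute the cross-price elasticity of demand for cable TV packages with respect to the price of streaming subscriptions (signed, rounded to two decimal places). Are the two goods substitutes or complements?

0.71; substitutes

%ΔQ_{cable TV packages} = (4537 − 4012)/avg = 525/4274.5 = 0.122821…
%ΔP_{streaming subscriptions} = (10.2 − 8.57)/avg = 1.63/9.385 = 0.173681…
E_cross = (525/4274.5) / (1.63/9.385) = 0.7071…
E_cross > 0 ⇒ the goods are substitutes.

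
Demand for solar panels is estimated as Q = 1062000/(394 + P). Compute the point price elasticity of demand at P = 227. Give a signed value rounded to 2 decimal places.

-0.37

dQ/dP = −1062000/(394 + P)² = -2.75386. At P = 227, Q = 1710.14.
Ed = (dQ/dP)·(P/Q) = (-2.75386) × (227/1710.14) = -0.3655…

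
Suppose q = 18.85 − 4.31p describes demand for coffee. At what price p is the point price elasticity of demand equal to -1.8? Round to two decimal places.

2.81

Ed = −4.31p/(18.85 − 4.31p). Set this equal to -1.8:
4.31p = 1.8·(18.85 − 4.31p) ⇒ 4.31p(1 + 1.8) = 1.8·18.85
p = 1.8·18.85 / (4.31·2.8) = 2.8115…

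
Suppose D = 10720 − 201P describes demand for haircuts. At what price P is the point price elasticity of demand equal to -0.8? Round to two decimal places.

23.70

Ed = −201P/(10720 − 201P). Set this equal to -0.8:
201P = 0.8·(10720 − 201P) ⇒ 201P(1 + 0.8) = 0.8·10720
P = 0.8·10720 / (201·1.8) = 23.7037…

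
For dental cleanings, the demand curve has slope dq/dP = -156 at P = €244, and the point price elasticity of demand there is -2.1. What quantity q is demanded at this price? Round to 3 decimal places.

18125.714

Ed = (dq/dP)·(P/q) ⇒ q = (dq/dP)·P/Ed = (-156)·244/(-2.1) = 18125.71428…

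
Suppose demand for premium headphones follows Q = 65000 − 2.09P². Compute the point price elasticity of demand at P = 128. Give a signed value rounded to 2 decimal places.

-2.23

dQ/dP = −2·2.09·P = -535.04. At P = 128, Q = 30757.44.
Ed = (dQ/dP)·(P/Q) = (-535.04) × (128/30757.44) = -2.2266…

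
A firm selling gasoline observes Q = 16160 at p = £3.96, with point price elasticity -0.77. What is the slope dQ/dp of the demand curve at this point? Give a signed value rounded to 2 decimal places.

Ed = (dQ/dp)·(p/Q) ⇒ dQ/dp = Ed·Q/p = (-0.77)·16160/3.96 = -3142.2222…

-3142.22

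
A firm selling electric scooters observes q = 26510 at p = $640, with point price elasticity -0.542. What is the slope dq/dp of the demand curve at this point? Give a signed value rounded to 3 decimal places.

-22.451

Ed = (dq/dp)·(p/q) ⇒ dq/dp = Ed·q/p = (-0.542)·26510/640 = -22.45065…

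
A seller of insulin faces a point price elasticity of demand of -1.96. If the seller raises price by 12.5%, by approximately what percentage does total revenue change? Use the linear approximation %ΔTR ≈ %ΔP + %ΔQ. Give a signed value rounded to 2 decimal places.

-12.00%

%ΔQ ≈ Ed × %ΔP = (-1.96) × (+12.5%) = -24.5000%
%ΔTR ≈ %ΔP + %ΔQ = (+12.5%) + (-24.5000%) = -12.0000%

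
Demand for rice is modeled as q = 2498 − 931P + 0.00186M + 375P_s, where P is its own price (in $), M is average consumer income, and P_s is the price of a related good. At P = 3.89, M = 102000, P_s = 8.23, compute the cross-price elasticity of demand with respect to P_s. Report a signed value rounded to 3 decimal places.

1.434

At the given values, q = 2498 − 931(3.89) + 0.00186(102000) + 375(8.23) = 2152.38.
∂q/∂P_s = 375.
E = (375) × (8.23/2152.38) = 1.43387…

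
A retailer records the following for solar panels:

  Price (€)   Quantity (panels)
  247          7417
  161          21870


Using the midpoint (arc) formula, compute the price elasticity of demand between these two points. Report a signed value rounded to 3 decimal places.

%ΔQ = (21870 − 7417) / [(7417 + 21870)/2] = 14453/14643.5 = 0.986990…
%ΔP = (161 − 247) / [(247 + 161)/2] = -86/204 = -0.421568…
Arc Ed = %ΔQ / %ΔP = (14453/14643.5) / (-86/204) = -2.34123…

-2.341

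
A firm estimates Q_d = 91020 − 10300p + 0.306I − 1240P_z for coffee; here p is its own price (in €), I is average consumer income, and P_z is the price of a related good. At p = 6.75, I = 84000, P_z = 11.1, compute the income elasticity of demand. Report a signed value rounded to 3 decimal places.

0.769

At the given values, Q_d = 91020 − 10300(6.75) + 0.306(84000) − 1240(11.1) = 33435.
∂Q_d/∂I = 0.306.
E = (0.306) × (84000/33435) = 0.76877…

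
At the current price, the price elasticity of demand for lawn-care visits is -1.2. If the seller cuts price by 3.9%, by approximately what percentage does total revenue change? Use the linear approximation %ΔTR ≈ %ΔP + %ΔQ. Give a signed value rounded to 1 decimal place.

+0.8%

%ΔQ ≈ Ed × %ΔP = (-1.2) × (-3.9%) = +4.6800%
%ΔTR ≈ %ΔP + %ΔQ = (-3.9%) + (+4.6800%) = +0.7800%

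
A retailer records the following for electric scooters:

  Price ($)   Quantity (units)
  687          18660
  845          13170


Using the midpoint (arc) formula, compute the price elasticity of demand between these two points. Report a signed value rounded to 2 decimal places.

%ΔQ = (13170 − 18660) / [(18660 + 13170)/2] = -5490/15915 = -0.344957…
%ΔP = (845 − 687) / [(687 + 845)/2] = 158/766 = 0.206266…
Arc Ed = %ΔQ / %ΔP = (-5490/15915) / (158/766) = -1.6723…

-1.67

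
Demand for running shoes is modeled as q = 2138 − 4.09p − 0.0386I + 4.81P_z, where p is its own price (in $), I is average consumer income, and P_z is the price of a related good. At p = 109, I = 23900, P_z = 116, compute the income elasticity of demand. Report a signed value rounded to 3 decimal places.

At the given values, q = 2138 − 4.09(109) − 0.0386(23900) + 4.81(116) = 1327.61.
∂q/∂I = -0.0386.
E = (-0.0386) × (23900/1327.61) = -0.69488…

-0.695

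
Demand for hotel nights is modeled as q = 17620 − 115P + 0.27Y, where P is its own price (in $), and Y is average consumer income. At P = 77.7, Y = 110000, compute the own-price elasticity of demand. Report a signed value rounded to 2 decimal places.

-0.23

At the given values, q = 17620 − 115(77.7) + 0.27(110000) = 38384.5.
∂q/∂P = −115.
E = (-115) × (77.7/38384.5) = -0.2327…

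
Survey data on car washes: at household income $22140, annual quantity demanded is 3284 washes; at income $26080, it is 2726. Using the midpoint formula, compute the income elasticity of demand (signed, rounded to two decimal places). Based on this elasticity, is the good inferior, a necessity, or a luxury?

%ΔQ = (2726 − 3284)/[( 3284 + 2726)/2] = -558/3005 = -0.185690…
%ΔIncome = (26080 − 22140)/[( 22140 + 26080)/2] = 3940/24110 = 0.163417…
E_income = (-558/3005) / (3940/24110) = -1.1362…
E_income < 0 ⇒ inferior good.

-1.14; inferior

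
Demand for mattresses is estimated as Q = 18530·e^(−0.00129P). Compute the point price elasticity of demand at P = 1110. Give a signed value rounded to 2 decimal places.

-1.43

dQ/dP = −0.00129·Q = -5.70951. At P = 1110, Q = 4425.98.
Ed = (dQ/dP)·(P/Q) = (-5.70951) × (1110/4425.98) = -1.4319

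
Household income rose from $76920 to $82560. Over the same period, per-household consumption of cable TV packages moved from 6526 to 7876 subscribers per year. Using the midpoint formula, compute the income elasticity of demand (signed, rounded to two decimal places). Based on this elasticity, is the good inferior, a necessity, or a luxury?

%ΔQ = (7876 − 6526)/[( 6526 + 7876)/2] = 1350/7201 = 0.187473…
%ΔIncome = (82560 − 76920)/[( 76920 + 82560)/2] = 5640/79740 = 0.070729…
E_income = (1350/7201) / (5640/79740) = 2.6505…
E_income > 1 ⇒ normal good, luxury.

2.65; luxury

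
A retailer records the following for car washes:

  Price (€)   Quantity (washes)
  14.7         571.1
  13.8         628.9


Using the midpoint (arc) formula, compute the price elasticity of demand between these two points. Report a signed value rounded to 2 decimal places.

-1.53

%ΔQ = (628.9 − 571.1) / [(571.1 + 628.9)/2] = 57.8/600 = 0.096333…
%ΔP = (13.8 − 14.7) / [(14.7 + 13.8)/2] = -0.9/14.25 = -0.063157…
Arc Ed = %ΔQ / %ΔP = (57.8/600) / (-0.9/14.25) = -1.5252…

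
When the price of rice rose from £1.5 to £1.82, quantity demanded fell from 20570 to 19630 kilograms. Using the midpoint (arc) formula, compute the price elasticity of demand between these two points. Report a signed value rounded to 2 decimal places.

%ΔQ = (19630 − 20570) / [(20570 + 19630)/2] = -940/20100 = -0.046766…
%ΔP = (1.82 − 1.5) / [(1.5 + 1.82)/2] = 0.32/1.66 = 0.192771…
Arc Ed = %ΔQ / %ΔP = (-940/20100) / (0.32/1.66) = -0.2425…

-0.24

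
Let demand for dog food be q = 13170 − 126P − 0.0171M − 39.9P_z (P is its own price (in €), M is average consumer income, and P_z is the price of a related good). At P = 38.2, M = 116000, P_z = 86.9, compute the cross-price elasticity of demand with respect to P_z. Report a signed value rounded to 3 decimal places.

At the given values, q = 13170 − 126(38.2) − 0.0171(116000) − 39.9(86.9) = 2905.89.
∂q/∂P_z = -39.9.
E = (-39.9) × (86.9/2905.89) = -1.19320…

-1.193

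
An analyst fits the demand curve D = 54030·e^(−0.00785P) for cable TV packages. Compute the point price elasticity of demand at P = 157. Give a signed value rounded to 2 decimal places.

dD/dP = −0.00785·D = -123.668. At P = 157, D = 15753.9.
Ed = (dD/dP)·(P/D) = (-123.668) × (157/15753.9) = -1.2324…

-1.23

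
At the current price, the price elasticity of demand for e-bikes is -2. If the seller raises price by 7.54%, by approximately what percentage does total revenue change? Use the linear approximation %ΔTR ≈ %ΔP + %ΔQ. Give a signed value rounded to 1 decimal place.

-7.5%

%ΔQ ≈ Ed × %ΔP = (-2) × (+7.54%) = -15.0800%
%ΔTR ≈ %ΔP + %ΔQ = (+7.54%) + (-15.0800%) = -7.5400%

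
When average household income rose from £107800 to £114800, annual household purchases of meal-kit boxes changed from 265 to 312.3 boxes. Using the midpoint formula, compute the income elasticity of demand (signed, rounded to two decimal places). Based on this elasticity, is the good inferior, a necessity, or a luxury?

%ΔQ = (312.3 − 265)/[( 265 + 312.3)/2] = 47.3/288.65 = 0.163866…
%ΔIncome = (114800 − 107800)/[( 107800 + 114800)/2] = 7000/111300 = 0.062893…
E_income = (47.3/288.65) / (7000/111300) = 2.6054…
E_income > 1 ⇒ normal good, luxury.

2.61; luxury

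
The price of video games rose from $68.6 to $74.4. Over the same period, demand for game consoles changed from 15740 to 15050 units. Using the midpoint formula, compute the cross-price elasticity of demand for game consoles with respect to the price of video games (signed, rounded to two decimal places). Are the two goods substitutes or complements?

-0.55; complements

%ΔQ_{game consoles} = (15050 − 15740)/avg = -690/15395 = -0.044819…
%ΔP_{video games} = (74.4 − 68.6)/avg = 5.8/71.5 = 0.081118…
E_cross = (-690/15395) / (5.8/71.5) = -0.5525…
E_cross < 0 ⇒ the goods are complements.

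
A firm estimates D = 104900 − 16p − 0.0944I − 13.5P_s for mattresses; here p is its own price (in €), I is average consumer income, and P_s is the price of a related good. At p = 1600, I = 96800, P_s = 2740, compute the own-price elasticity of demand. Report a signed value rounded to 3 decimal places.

-0.772

At the given values, D = 104900 − 16(1600) − 0.0944(96800) − 13.5(2740) = 33172.08.
∂D/∂p = −16.
E = (-16) × (1600/33172.08) = -0.77173…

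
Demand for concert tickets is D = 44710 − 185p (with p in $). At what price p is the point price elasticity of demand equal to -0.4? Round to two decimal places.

Ed = −185p/(44710 − 185p). Set this equal to -0.4:
185p = 0.4·(44710 − 185p) ⇒ 185p(1 + 0.4) = 0.4·44710
p = 0.4·44710 / (185·1.4) = 69.0501…

69.05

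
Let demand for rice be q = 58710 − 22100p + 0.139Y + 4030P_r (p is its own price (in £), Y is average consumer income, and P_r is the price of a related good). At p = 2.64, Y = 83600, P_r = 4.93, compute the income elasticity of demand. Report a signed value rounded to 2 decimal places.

0.36

At the given values, q = 58710 − 22100(2.64) + 0.139(83600) + 4030(4.93) = 31854.3.
∂q/∂Y = 0.139.
E = (0.139) × (83600/31854.3) = 0.3647…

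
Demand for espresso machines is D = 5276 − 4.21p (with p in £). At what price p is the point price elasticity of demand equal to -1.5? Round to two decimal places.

Ed = −4.21p/(5276 − 4.21p). Set this equal to -1.5:
4.21p = 1.5·(5276 − 4.21p) ⇒ 4.21p(1 + 1.5) = 1.5·5276
p = 1.5·5276 / (4.21·2.5) = 751.9239…

751.92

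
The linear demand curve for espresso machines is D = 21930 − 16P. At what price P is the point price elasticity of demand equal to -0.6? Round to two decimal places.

513.98

Ed = −16P/(21930 − 16P). Set this equal to -0.6:
16P = 0.6·(21930 − 16P) ⇒ 16P(1 + 0.6) = 0.6·21930
P = 0.6·21930 / (16·1.6) = 513.9843…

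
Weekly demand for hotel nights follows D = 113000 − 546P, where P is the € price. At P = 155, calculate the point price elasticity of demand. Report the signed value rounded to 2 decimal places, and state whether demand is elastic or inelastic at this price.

-2.98; elastic

dD/dP = −546. At P = 155, D = 113000 − 546(155) = 28370.
Ed = (dD/dP)·(P/D) = −546 × (155/28370) = -2.9830…
|Ed| = 2.98 > 1, so demand is elastic.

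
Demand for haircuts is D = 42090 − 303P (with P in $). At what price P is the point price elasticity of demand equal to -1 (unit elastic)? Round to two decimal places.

Ed = −303P/(42090 − 303P). Set this equal to -1:
303P = 1·(42090 − 303P) ⇒ 303P(1 + 1) = 1·42090
P = 1·42090 / (303·2) = 69.4554…

69.46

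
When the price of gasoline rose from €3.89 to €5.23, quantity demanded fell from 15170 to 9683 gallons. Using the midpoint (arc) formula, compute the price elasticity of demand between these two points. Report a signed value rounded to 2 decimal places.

%ΔQ = (9683 − 15170) / [(15170 + 9683)/2] = -5487/12426.5 = -0.441556…
%ΔP = (5.23 − 3.89) / [(3.89 + 5.23)/2] = 1.34/4.56 = 0.293859…
Arc Ed = %ΔQ / %ΔP = (-5487/12426.5) / (1.34/4.56) = -1.5026…

-1.50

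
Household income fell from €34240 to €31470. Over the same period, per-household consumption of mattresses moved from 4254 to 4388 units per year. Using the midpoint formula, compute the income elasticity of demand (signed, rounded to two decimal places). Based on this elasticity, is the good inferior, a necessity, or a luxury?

%ΔQ = (4388 − 4254)/[( 4254 + 4388)/2] = 134/4321 = 0.031011…
%ΔIncome = (31470 − 34240)/[( 34240 + 31470)/2] = -2770/32855 = -0.084309…
E_income = (134/4321) / (-2770/32855) = -0.3678…
E_income < 0 ⇒ inferior good.

-0.37; inferior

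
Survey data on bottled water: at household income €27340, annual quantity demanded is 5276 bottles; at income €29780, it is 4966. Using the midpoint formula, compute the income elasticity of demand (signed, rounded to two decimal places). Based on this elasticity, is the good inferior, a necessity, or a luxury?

%ΔQ = (4966 − 5276)/[( 5276 + 4966)/2] = -310/5121 = -0.060535…
%ΔIncome = (29780 − 27340)/[( 27340 + 29780)/2] = 2440/28560 = 0.085434…
E_income = (-310/5121) / (2440/28560) = -0.7085…
E_income < 0 ⇒ inferior good.

-0.71; inferior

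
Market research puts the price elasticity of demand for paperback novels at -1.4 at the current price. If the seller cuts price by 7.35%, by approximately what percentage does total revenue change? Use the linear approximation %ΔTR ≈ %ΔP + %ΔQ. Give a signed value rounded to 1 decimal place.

+2.9%

%ΔQ ≈ Ed × %ΔP = (-1.4) × (-7.35%) = +10.2900%
%ΔTR ≈ %ΔP + %ΔQ = (-7.35%) + (+10.2900%) = +2.9400%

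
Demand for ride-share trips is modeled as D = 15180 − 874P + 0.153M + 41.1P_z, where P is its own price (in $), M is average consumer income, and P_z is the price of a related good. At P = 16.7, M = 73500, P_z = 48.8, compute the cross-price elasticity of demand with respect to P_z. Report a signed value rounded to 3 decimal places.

0.145

At the given values, D = 15180 − 874(16.7) + 0.153(73500) + 41.1(48.8) = 13835.38.
∂D/∂P_z = 41.1.
E = (41.1) × (48.8/13835.38) = 0.14496…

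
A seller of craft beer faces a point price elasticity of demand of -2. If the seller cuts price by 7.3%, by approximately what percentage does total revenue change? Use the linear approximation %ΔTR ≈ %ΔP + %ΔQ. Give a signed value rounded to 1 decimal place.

%ΔQ ≈ Ed × %ΔP = (-2) × (-7.3%) = +14.6000%
%ΔTR ≈ %ΔP + %ΔQ = (-7.3%) + (+14.6000%) = +7.3000%

+7.3%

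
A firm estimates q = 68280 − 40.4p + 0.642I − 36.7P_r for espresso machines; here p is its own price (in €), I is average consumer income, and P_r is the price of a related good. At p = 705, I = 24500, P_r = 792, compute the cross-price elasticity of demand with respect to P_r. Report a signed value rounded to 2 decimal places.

At the given values, q = 68280 − 40.4(705) + 0.642(24500) − 36.7(792) = 26460.6.
∂q/∂P_r = -36.7.
E = (-36.7) × (792/26460.6) = -1.0984…

-1.10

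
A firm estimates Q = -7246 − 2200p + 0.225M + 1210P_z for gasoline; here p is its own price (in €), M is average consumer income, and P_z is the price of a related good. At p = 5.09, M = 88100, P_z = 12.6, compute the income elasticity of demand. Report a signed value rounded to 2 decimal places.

1.19

At the given values, Q = -7246 − 2200(5.09) + 0.225(88100) + 1210(12.6) = 16624.5.
∂Q/∂M = 0.225.
E = (0.225) × (88100/16624.5) = 1.1923…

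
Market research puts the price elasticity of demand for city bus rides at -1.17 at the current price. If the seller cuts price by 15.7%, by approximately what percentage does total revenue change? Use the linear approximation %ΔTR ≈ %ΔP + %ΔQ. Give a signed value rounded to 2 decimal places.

%ΔQ ≈ Ed × %ΔP = (-1.17) × (-15.7%) = +18.3690%
%ΔTR ≈ %ΔP + %ΔQ = (-15.7%) + (+18.3690%) = +2.6690%

+2.67%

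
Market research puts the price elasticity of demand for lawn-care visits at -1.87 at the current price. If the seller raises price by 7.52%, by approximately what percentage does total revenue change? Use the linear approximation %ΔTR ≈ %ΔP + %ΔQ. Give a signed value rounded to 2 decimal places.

-6.54%

%ΔQ ≈ Ed × %ΔP = (-1.87) × (+7.52%) = -14.0624%
%ΔTR ≈ %ΔP + %ΔQ = (+7.52%) + (-14.0624%) = -6.5424%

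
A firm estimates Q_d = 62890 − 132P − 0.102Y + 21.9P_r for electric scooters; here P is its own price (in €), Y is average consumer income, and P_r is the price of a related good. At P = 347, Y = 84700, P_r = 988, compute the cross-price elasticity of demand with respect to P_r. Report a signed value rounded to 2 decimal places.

0.72

At the given values, Q_d = 62890 − 132(347) − 0.102(84700) + 21.9(988) = 30083.8.
∂Q_d/∂P_r = 21.9.
E = (21.9) × (988/30083.8) = 0.7192…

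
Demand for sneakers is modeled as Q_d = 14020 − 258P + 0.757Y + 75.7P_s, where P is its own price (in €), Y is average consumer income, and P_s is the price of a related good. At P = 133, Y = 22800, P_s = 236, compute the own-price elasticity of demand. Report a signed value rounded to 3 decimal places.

At the given values, Q_d = 14020 − 258(133) + 0.757(22800) + 75.7(236) = 14830.8.
∂Q_d/∂P = −258.
E = (-258) × (133/14830.8) = -2.31369…

-2.314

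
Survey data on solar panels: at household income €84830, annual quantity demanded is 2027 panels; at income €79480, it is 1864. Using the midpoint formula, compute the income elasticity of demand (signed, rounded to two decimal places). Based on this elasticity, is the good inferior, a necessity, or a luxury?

%ΔQ = (1864 − 2027)/[( 2027 + 1864)/2] = -163/1945.5 = -0.083783…
%ΔIncome = (79480 − 84830)/[( 84830 + 79480)/2] = -5350/82155 = -0.065120…
E_income = (-163/1945.5) / (-5350/82155) = 1.2865…
E_income > 1 ⇒ normal good, luxury.

1.29; luxury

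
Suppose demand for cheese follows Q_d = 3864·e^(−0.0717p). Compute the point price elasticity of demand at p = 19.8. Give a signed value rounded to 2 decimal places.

-1.42

dQ_d/dp = −0.0717·Q_d = -66.9894. At p = 19.8, Q_d = 934.301.
Ed = (dQ_d/dp)·(p/Q_d) = (-66.9894) × (19.8/934.301) = -1.4196…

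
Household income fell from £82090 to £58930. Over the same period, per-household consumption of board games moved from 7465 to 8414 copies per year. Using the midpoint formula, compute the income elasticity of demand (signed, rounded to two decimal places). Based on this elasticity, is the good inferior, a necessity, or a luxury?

%ΔQ = (8414 − 7465)/[( 7465 + 8414)/2] = 949/7939.5 = 0.119528…
%ΔIncome = (58930 − 82090)/[( 82090 + 58930)/2] = -23160/70510 = -0.328464…
E_income = (949/7939.5) / (-23160/70510) = -0.3639…
E_income < 0 ⇒ inferior good.

-0.36; inferior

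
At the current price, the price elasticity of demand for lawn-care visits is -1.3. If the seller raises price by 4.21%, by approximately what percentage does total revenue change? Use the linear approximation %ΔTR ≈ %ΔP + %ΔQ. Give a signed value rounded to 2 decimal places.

%ΔQ ≈ Ed × %ΔP = (-1.3) × (+4.21%) = -5.4730%
%ΔTR ≈ %ΔP + %ΔQ = (+4.21%) + (-5.4730%) = -1.2630%

-1.26%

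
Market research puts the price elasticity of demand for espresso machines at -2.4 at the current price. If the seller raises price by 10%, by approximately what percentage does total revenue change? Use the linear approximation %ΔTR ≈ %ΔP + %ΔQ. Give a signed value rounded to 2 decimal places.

-14.00%

%ΔQ ≈ Ed × %ΔP = (-2.4) × (+10%) = -24.0000%
%ΔTR ≈ %ΔP + %ΔQ = (+10%) + (-24.0000%) = -14.0000%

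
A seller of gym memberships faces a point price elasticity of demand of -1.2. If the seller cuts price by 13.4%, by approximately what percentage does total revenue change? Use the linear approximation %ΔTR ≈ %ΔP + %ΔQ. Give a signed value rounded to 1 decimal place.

+2.7%

%ΔQ ≈ Ed × %ΔP = (-1.2) × (-13.4%) = +16.0800%
%ΔTR ≈ %ΔP + %ΔQ = (-13.4%) + (+16.0800%) = +2.6800%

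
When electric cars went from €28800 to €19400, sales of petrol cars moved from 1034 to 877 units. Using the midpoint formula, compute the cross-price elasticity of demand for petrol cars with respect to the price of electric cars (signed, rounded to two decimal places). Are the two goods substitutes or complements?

0.42; substitutes

%ΔQ_{petrol cars} = (877 − 1034)/avg = -157/955.5 = -0.164311…
%ΔP_{electric cars} = (19400 − 28800)/avg = -9400/24100 = -0.390041…
E_cross = (-157/955.5) / (-9400/24100) = 0.4212…
E_cross > 0 ⇒ the goods are substitutes.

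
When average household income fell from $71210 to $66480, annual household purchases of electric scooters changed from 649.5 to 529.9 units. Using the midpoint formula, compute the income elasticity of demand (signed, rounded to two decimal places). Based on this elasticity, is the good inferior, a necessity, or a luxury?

2.95; luxury

%ΔQ = (529.9 − 649.5)/[( 649.5 + 529.9)/2] = -119.6/589.7 = -0.202814…
%ΔIncome = (66480 − 71210)/[( 71210 + 66480)/2] = -4730/68845 = -0.068705…
E_income = (-119.6/589.7) / (-4730/68845) = 2.9519…
E_income > 1 ⇒ normal good, luxury.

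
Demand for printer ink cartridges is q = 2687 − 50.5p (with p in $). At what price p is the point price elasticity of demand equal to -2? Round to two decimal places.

Ed = −50.5p/(2687 − 50.5p). Set this equal to -2:
50.5p = 2·(2687 − 50.5p) ⇒ 50.5p(1 + 2) = 2·2687
p = 2·2687 / (50.5·3) = 35.4719…

35.47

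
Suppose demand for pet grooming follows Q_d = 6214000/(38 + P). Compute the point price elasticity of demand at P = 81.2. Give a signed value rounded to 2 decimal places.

dQ_d/dP = −6214000/(38 + P)² = -437.34. At P = 81.2, Q_d = 52130.9.
Ed = (dQ_d/dP)·(P/Q_d) = (-437.34) × (81.2/52130.9) = -0.6812…

-0.68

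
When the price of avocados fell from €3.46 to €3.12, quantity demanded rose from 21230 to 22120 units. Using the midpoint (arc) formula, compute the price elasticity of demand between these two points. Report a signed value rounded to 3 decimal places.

%ΔQ = (22120 − 21230) / [(21230 + 22120)/2] = 890/21675 = 0.041061…
%ΔP = (3.12 − 3.46) / [(3.46 + 3.12)/2] = -0.34/3.29 = -0.103343…
Arc Ed = %ΔQ / %ΔP = (890/21675) / (-0.34/3.29) = -0.39732…

-0.397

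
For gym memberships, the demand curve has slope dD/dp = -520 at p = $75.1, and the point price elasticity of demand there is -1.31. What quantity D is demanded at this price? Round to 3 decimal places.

29810.687

Ed = (dD/dp)·(p/D) ⇒ D = (dD/dp)·p/Ed = (-520)·75.1/(-1.31) = 29810.68702…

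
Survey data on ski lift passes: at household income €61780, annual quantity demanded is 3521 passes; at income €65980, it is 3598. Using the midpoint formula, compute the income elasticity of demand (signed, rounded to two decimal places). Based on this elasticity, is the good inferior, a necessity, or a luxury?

%ΔQ = (3598 − 3521)/[( 3521 + 3598)/2] = 77/3559.5 = 0.021632…
%ΔIncome = (65980 − 61780)/[( 61780 + 65980)/2] = 4200/63880 = 0.065748…
E_income = (77/3559.5) / (4200/63880) = 0.3290…
0 < E_income < 1 ⇒ normal good, necessity.

0.33; necessity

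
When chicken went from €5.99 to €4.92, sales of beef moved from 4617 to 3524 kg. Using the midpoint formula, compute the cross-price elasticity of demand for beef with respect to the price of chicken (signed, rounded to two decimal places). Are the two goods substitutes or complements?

%ΔQ_{beef} = (3524 − 4617)/avg = -1093/4070.5 = -0.268517…
%ΔP_{chicken} = (4.92 − 5.99)/avg = -1.07/5.455 = -0.196150…
E_cross = (-1093/4070.5) / (-1.07/5.455) = 1.3689…
E_cross > 0 ⇒ the goods are substitutes.

1.37; substitutes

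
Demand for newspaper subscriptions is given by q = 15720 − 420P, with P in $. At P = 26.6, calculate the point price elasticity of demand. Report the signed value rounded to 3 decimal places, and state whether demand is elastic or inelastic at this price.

dq/dP = −420. At P = 26.6, q = 15720 − 420(26.6) = 4548.
Ed = (dq/dP)·(P/q) = −420 × (26.6/4548) = -2.45646…
|Ed| = 2.456 > 1, so demand is elastic.

-2.456; elastic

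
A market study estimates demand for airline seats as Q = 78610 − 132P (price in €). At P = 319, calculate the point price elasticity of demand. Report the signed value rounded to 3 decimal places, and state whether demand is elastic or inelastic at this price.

dQ/dP = −132. At P = 319, Q = 78610 − 132(319) = 36502.
Ed = (dQ/dP)·(P/Q) = −132 × (319/36502) = -1.15358…
|Ed| = 1.154 > 1, so demand is elastic.

-1.154; elastic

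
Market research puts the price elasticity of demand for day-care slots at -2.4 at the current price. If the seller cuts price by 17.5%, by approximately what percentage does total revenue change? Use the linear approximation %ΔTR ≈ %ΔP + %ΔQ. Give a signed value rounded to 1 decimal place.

+24.5%

%ΔQ ≈ Ed × %ΔP = (-2.4) × (-17.5%) = +42.0000%
%ΔTR ≈ %ΔP + %ΔQ = (-17.5%) + (+42.0000%) = +24.5000%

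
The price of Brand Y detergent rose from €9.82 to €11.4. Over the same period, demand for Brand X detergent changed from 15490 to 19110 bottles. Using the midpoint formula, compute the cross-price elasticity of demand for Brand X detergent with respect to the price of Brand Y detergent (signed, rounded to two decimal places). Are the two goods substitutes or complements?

1.41; substitutes

%ΔQ_{Brand X detergent} = (19110 − 15490)/avg = 3620/17300 = 0.209248…
%ΔP_{Brand Y detergent} = (11.4 − 9.82)/avg = 1.58/10.61 = 0.148916…
E_cross = (3620/17300) / (1.58/10.61) = 1.4051…
E_cross > 0 ⇒ the goods are substitutes.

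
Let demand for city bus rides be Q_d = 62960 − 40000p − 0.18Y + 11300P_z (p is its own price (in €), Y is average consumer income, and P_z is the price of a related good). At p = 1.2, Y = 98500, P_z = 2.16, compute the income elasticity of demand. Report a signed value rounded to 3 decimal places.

-0.819

At the given values, Q_d = 62960 − 40000(1.2) − 0.18(98500) + 11300(2.16) = 21638.
∂Q_d/∂Y = -0.18.
E = (-0.18) × (98500/21638) = -0.81939…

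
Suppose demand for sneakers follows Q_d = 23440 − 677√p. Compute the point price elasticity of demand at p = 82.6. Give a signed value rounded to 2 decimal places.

dQ_d/dp = −677/(2√p) = -37.2451. At p = 82.6, Q_d = 17287.1.
Ed = (dQ_d/dp)·(p/Q_d) = (-37.2451) × (82.6/17287.1) = -0.1779…

-0.18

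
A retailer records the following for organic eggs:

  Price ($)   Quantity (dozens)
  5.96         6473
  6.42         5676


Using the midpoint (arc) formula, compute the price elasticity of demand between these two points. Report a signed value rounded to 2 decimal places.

%ΔQ = (5676 − 6473) / [(6473 + 5676)/2] = -797/6074.5 = -0.131204…
%ΔP = (6.42 − 5.96) / [(5.96 + 6.42)/2] = 0.46/6.19 = 0.074313…
Arc Ed = %ΔQ / %ΔP = (-797/6074.5) / (0.46/6.19) = -1.7655…

-1.77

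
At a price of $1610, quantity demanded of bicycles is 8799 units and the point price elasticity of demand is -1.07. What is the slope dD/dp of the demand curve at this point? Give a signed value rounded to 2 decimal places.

-5.85

Ed = (dD/dp)·(p/D) ⇒ dD/dp = Ed·D/p = (-1.07)·8799/1610 = -5.8477…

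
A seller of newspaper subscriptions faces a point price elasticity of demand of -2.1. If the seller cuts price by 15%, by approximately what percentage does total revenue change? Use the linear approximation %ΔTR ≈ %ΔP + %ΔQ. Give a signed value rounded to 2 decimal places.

%ΔQ ≈ Ed × %ΔP = (-2.1) × (-15%) = +31.5000%
%ΔTR ≈ %ΔP + %ΔQ = (-15%) + (+31.5000%) = +16.5000%

+16.50%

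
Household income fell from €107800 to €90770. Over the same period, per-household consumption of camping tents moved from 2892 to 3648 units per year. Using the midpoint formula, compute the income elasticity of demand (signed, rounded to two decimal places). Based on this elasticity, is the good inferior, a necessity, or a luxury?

%ΔQ = (3648 − 2892)/[( 2892 + 3648)/2] = 756/3270 = 0.231192…
%ΔIncome = (90770 − 107800)/[( 107800 + 90770)/2] = -17030/99285 = -0.171526…
E_income = (756/3270) / (-17030/99285) = -1.3478…
E_income < 0 ⇒ inferior good.

-1.35; inferior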